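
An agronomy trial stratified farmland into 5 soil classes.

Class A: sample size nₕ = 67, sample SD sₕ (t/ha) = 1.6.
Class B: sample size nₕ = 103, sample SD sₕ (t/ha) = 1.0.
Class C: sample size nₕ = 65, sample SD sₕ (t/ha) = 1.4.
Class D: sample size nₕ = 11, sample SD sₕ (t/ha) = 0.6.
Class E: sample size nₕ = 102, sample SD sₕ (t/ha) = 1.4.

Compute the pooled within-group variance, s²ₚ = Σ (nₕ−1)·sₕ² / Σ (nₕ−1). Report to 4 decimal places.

Degrees of freedom: 66 + 102 + 64 + 10 + 101 = 343.
Σ(nₕ−1)sₕ² = 66·2.56 + 102·1 + 64·1.96 + 10·0.36 + 101·1.96 = 597.96.
s²ₚ = 597.96 / 343 = 1.743324... → 1.7433.

1.7433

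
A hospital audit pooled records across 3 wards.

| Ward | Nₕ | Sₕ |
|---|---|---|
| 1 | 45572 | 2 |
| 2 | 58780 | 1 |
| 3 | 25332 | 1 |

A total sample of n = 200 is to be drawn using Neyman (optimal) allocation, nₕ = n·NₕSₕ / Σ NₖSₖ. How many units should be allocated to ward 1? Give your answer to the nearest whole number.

Σ NₕSₕ = 45572·2 + 58780·1 + 25332·1 = 175256.
Share for 1: 91144/175256 = 0.52006.
n_1 = 200 × 0.52006 = 104.012... → 104.

104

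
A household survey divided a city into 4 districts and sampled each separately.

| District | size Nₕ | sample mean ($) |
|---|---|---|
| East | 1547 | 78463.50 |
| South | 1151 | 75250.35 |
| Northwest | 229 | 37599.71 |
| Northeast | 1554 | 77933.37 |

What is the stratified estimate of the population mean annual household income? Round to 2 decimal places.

75365.98

x̄_st = (Σ Nₕx̄ₕ) / (Σ Nₕ) = (1547·78463.50 + 1151·75250.35 + 229·37599.71 + 1554·77933.37) / 4481
= 337714977.92 / 4481 = 75365.9848... → 75365.98.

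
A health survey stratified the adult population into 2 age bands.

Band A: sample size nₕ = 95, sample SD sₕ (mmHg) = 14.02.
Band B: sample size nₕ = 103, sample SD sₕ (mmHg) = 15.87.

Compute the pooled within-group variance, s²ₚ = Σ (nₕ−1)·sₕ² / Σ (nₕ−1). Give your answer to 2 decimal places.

Degrees of freedom: 94 + 102 = 196.
Σ(nₕ−1)sₕ² = 94·196.5604 + 102·251.8569 = 44166.0814.
s²ₚ = 44166.0814 / 196 = 225.3372... → 225.34.

225.34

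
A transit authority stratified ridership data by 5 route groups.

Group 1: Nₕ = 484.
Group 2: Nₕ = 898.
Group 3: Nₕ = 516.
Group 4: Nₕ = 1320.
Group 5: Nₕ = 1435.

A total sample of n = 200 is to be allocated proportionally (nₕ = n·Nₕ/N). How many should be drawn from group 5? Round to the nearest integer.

N = 484 + 898 + 516 + 1320 + 1435 = 4653.
n_5 = 200·1435/4653 = 61.681... → 62.

62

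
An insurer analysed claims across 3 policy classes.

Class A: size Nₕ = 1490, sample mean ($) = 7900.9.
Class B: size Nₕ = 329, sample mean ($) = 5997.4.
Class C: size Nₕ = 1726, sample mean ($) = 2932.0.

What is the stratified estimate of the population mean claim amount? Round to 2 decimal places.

N = 3545; weights Wₕ = Nₕ/N = (0.4203, 0.0928, 0.4869).
x̄_st = Σ Wₕ·x̄ₕ = 0.4203·7900.9 + 0.0928·5997.4 + 0.4869·2932.0 ≈ 5304.9697...
→ 5304.97.

5304.97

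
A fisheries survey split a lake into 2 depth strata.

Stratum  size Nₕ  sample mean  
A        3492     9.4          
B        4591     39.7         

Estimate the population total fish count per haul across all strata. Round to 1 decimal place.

215087.5

A: 3492·9.4 = 32824.8
B: 4591·39.7 = 182262.7
τ̂ = Σ Nₕx̄ₕ = 215087.5.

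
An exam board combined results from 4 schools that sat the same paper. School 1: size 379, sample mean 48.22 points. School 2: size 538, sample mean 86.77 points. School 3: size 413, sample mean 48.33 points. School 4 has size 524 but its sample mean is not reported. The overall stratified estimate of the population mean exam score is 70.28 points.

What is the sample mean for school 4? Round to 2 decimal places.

N = 379 + 538 + 413 + 524 = 1854.
Overall total = μ·N = 70.28·1854 = 130299.12.
Subtract the known strata: 379·48.22 + 538·86.77 + 413·48.33 = 84917.93.
Remaining total for school 4: 130299.12 − 84917.93 = 45381.19.
Divide by its size: 45381.19 / 524 = 86.6053... → 86.61.

86.61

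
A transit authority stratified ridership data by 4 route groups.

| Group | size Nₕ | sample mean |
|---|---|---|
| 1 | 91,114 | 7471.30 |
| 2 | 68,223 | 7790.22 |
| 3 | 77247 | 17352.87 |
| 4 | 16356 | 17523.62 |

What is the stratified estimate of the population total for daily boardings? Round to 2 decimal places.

2839285684.87

Estimate total by summing Nₕ·x̄ₕ over strata.
91114·7471.30 + 68223·7790.22 + 77247·17352.87 + 16356·17523.62 = 680740028.2 + 531472179.06 + 1340457148.89 + 286616328.72 = 2839285684.87.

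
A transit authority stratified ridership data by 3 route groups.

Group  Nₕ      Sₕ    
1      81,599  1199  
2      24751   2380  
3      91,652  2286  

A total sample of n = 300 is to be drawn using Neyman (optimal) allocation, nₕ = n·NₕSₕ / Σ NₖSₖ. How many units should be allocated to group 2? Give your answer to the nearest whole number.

Σ NₕSₕ = 81599·1199 + 24751·2380 + 91652·2286 = 366261053.
Share for 2: 58907380/366261053 = 0.16083.
n_2 = 300 × 0.16083 = 48.250... → 48.

48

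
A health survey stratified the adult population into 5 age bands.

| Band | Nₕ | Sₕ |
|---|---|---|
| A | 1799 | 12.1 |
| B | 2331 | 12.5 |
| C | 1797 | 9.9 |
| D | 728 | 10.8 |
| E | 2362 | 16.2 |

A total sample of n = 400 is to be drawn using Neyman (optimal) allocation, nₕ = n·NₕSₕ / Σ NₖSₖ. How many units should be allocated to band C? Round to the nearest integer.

A: NₕSₕ = 1799·12.1 = 21767.9
B: NₕSₕ = 2331·12.5 = 29137.5
C: NₕSₕ = 1797·9.9 = 17790.3
D: NₕSₕ = 728·10.8 = 7862.4
E: NₕSₕ = 2362·16.2 = 38264.4
Σ NₕSₕ = 114822.5.
n_C = 400·17790.3/114822.5 = 61.975... → 62.

62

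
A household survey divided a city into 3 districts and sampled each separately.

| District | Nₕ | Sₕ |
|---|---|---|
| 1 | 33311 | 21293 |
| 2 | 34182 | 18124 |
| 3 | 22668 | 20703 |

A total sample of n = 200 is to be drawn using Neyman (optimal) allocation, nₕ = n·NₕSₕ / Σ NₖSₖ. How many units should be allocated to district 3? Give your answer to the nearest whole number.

Σ NₕSₕ = 33311·21293 + 34182·18124 + 22668·20703 = 1798101295.
Share for 3: 469295604/1798101295 = 0.26100.
n_3 = 200 × 0.26100 = 52.199... → 52.

52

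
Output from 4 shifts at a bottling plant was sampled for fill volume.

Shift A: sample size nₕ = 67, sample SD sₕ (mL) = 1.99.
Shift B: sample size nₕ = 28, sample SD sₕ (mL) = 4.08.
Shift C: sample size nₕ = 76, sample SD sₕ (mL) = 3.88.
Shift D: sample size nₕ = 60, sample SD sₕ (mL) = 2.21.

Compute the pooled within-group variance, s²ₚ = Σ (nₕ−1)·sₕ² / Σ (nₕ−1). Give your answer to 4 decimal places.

A: (67−1)·1.99² = 66·3.9601 = 261.3666
B: (28−1)·4.08² = 27·16.6464 = 449.4528
C: (76−1)·3.88² = 75·15.0544 = 1129.08
D: (60−1)·2.21² = 59·4.8841 = 288.1619
Numerator = 2128.0613; denominator = Σ(nₕ−1) = 227.
s²ₚ = 2128.0613/227 = 9.374719... → 9.3747.

9.3747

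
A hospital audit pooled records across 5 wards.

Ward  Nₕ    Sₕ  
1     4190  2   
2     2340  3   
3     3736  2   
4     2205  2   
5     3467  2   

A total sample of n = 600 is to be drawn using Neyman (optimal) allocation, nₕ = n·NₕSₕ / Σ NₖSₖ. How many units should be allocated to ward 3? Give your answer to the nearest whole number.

131

1: NₕSₕ = 4190·2 = 8380
2: NₕSₕ = 2340·3 = 7020
3: NₕSₕ = 3736·2 = 7472
4: NₕSₕ = 2205·2 = 4410
5: NₕSₕ = 3467·2 = 6934
Σ NₕSₕ = 34216.
n_3 = 600·7472/34216 = 131.026... → 131.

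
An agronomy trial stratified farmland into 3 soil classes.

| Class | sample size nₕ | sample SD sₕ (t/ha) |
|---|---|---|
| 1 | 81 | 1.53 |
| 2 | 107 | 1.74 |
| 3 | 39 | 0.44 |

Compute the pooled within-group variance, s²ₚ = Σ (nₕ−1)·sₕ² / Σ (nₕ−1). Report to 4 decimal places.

2.3016

Degrees of freedom: 80 + 106 + 38 = 224.
Σ(nₕ−1)sₕ² = 80·2.3409 + 106·3.0276 + 38·0.1936 = 515.5544.
s²ₚ = 515.5544 / 224 = 2.301582... → 2.3016.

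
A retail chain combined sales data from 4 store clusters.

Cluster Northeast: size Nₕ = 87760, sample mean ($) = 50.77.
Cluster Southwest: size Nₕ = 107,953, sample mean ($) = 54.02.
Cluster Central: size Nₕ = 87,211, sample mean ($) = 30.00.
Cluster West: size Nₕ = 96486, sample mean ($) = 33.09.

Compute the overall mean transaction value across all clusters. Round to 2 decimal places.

N = 87760 + 107953 + 87211 + 96486 = 379410.
The stratified mean weights each stratum mean by its population share Nₕ/N.
Σ Nₕx̄ₕ = 87760·50.77 + 107953·54.02 + 87211·30.00 + 96486·33.09 = 4455575.2 + 5831621.06 + 2616330 + 3192721.74 = 16096248.
Divide by N: 16096248 / 379410 = 42.4244... → 42.42.

42.42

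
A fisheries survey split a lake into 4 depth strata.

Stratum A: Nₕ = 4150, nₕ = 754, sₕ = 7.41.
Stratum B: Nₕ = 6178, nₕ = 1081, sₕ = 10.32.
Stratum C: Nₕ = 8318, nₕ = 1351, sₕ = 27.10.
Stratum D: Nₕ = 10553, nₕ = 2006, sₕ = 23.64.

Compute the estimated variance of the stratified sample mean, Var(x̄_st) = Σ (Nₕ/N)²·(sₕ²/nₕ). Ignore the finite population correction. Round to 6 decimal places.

0.086386

N = 29199; Wₕ = Nₕ/N.
stratum A: (4150/29199)²·7.41²/754 = 0.001471043
stratum B: (6178/29199)²·10.32²/1081 = 0.004410558
stratum C: (8318/29199)²·27.10²/1351 = 0.044114881
stratum D: (10553/29199)²·23.64²/2006 = 0.036389822
Sum = 0.086386304 → 0.086386.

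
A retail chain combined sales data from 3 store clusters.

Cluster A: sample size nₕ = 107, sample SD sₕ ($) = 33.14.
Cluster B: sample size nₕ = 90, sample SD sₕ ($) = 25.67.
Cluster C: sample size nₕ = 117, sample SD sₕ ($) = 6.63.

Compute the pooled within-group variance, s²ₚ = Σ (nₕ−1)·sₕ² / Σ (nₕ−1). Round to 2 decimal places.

579.30

Degrees of freedom: 106 + 89 + 116 = 311.
Σ(nₕ−1)sₕ² = 106·1098.2596 + 89·658.9489 + 116·43.9569 = 180160.9701.
s²ₚ = 180160.9701 / 311 = 579.2957... → 579.30.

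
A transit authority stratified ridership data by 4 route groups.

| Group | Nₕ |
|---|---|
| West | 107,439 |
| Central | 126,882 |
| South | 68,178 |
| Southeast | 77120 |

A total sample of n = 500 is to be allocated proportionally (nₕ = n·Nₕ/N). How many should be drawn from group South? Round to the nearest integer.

90

N = 107439 + 126882 + 68178 + 77120 = 379619.
n_South = 500·68178/379619 = 89.798... → 90.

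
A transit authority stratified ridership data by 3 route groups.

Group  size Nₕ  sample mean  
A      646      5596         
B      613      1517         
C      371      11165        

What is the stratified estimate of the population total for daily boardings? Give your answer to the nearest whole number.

8687152

A: 646·5596 = 3615016
B: 613·1517 = 929921
C: 371·11165 = 4142215
τ̂ = Σ Nₕx̄ₕ = 8687152.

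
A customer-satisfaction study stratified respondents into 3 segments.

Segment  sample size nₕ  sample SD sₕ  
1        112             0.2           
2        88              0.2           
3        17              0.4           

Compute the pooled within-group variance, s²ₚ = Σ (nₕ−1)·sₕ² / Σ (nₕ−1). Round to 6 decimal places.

0.048972

1: (112−1)·0.2² = 111·0.04 = 4.44
2: (88−1)·0.2² = 87·0.04 = 3.48
3: (17−1)·0.4² = 16·0.16 = 2.56
Numerator = 10.48; denominator = Σ(nₕ−1) = 214.
s²ₚ = 10.48/214 = 0.04897196... → 0.048972.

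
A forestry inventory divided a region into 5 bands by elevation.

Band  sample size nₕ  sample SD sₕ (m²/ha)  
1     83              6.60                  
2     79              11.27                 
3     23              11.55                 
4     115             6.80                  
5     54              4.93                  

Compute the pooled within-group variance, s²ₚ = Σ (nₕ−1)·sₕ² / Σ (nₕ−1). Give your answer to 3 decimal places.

65.826

Degrees of freedom: 82 + 78 + 22 + 114 + 53 = 349.
Σ(nₕ−1)sₕ² = 82·43.56 + 78·127.0129 + 22·133.4025 + 114·46.24 + 53·24.3049 = 22973.3009.
s²ₚ = 22973.3009 / 349 = 65.82608... → 65.826.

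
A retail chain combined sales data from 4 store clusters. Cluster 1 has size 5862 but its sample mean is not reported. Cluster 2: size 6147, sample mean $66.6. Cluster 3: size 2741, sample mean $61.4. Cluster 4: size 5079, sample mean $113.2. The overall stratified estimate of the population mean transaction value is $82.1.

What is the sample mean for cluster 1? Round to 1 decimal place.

N = 5862 + 6147 + 2741 + 5079 = 19829.
Overall total = μ·N = 82.1·19829 = 1627960.9.
Subtract the known strata: 6147·66.6 + 2741·61.4 + 5079·113.2 = 1152630.4.
Remaining total for cluster 1: 1627960.9 − 1152630.4 = 475330.5.
Divide by its size: 475330.5 / 5862 = 81.087... → 81.1.

81.1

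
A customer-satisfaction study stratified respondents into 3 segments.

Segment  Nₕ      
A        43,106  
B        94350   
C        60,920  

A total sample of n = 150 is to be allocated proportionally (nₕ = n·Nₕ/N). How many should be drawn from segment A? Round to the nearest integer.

33

N = 43106 + 94350 + 60920 = 198376.
n_A = 150·43106/198376 = 32.594... → 33.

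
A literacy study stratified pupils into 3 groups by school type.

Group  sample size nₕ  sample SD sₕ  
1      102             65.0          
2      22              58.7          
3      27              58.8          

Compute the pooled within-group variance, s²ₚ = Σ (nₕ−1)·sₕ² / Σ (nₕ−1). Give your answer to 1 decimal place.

Degrees of freedom: 101 + 21 + 26 = 148.
Σ(nₕ−1)sₕ² = 101·4225 + 21·3445.69 + 26·3457.44 = 588977.93.
s²ₚ = 588977.93 / 148 = 3979.581... → 3979.6.

3979.6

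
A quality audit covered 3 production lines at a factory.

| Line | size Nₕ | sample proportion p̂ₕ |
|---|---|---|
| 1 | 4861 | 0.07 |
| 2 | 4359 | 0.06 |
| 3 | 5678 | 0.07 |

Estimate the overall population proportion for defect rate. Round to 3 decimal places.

N = 4861 + 4359 + 5678 = 14898.
Overall proportion = Σ (Nₕ/N)·p̂ₕ.
Σ Nₕp̂ₕ = 340.27 + 261.54 + 397.46 = 999.27.
999.27 / 14898 = 0.06707... → 0.067.

0.067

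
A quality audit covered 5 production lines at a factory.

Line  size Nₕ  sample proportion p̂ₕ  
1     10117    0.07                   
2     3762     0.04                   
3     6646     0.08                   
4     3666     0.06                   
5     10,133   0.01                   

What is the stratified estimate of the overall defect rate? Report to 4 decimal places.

Wₕ = Nₕ/N with N = 34324: 0.2948, 0.1096, 0.1936, 0.1068, 0.2952.
p̂_st = 0.2948·0.07 + 0.1096·0.04 + 0.1936·0.08 + 0.1068·0.06 + 0.2952·0.01 ≈ 0.049867... → 0.0499.

0.0499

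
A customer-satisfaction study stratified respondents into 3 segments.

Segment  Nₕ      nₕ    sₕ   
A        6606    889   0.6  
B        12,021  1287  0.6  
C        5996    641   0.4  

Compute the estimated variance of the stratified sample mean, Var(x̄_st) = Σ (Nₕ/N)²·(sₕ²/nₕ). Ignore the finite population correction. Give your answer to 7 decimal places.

N = 24623; Wₕ = Nₕ/N.
segment A: (6606/24623)²·0.6²/889 = 0.0000291471
segment B: (12021/24623)²·0.6²/1287 = 0.0000666689
segment C: (5996/24623)²·0.4²/641 = 0.0000148014
Sum = 0.0001106174 → 0.0001106.

0.0001106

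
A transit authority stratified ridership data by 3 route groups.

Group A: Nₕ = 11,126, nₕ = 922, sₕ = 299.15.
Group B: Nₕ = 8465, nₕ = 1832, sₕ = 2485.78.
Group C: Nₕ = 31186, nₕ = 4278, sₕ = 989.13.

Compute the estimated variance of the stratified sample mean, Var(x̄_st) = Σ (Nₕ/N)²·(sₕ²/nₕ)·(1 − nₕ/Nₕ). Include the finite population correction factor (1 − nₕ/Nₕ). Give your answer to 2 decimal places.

N = 50777; Wₕ = Nₕ/N.
group A: (11126/50777)²·299.15²/922·(1 − 922/11126) = 4.27388
group B: (8465/50777)²·2485.78²/1832·(1 − 1832/8465) = 73.45186
group C: (31186/50777)²·989.13²/4278·(1 − 4278/31186) = 74.43428
Sum = 152.16002 → 152.16.

152.16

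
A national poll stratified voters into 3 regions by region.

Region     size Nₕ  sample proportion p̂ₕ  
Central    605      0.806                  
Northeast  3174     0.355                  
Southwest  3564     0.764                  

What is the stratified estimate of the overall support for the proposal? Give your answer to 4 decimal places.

0.5907

N = 605 + 3174 + 3564 = 7343.
Overall proportion = Σ (Nₕ/N)·p̂ₕ.
Σ Nₕp̂ₕ = 487.63 + 1126.77 + 2722.896 = 4337.296.
4337.296 / 7343 = 0.590671... → 0.5907.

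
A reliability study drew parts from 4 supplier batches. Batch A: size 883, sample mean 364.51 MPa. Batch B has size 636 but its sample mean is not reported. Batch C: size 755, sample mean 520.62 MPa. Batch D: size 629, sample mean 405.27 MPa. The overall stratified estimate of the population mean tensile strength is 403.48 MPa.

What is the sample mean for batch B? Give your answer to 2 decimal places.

316.76

Σ Nₕx̄ₕ = N·μ, so 636·x̄_B = 2903·403.48 − (883·364.51 + 755·520.62 + 629·405.27).
= 1171302.44 − 969845.26 = 201457.18.
x̄_B = 201457.18 / 636 = 316.7566... → 316.76.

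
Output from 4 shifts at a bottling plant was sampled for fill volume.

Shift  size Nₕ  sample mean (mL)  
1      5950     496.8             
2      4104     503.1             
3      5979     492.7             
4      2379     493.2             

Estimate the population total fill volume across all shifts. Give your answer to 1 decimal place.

1: 5950·496.8 = 2955960
2: 4104·503.1 = 2064722.4
3: 5979·492.7 = 2945853.3
4: 2379·493.2 = 1173322.8
τ̂ = Σ Nₕx̄ₕ = 9139858.5.

9139858.5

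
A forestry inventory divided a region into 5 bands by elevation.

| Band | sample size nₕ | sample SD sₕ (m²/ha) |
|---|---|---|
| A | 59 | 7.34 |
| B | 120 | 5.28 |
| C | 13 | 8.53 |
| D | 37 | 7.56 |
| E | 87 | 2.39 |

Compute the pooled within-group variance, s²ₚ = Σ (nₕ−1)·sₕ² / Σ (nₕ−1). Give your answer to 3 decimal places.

31.718

Degrees of freedom: 58 + 119 + 12 + 36 + 86 = 311.
Σ(nₕ−1)sₕ² = 58·53.8756 + 119·27.8784 + 12·72.7609 + 36·57.1536 + 86·5.7121 = 9864.2154.
s²ₚ = 9864.2154 / 311 = 31.71773... → 31.718.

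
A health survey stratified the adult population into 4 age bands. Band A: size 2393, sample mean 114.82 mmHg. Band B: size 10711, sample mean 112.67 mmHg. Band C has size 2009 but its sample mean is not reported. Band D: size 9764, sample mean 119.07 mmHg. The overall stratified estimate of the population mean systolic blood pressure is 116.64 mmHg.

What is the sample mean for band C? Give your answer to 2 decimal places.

Σ Nₕx̄ₕ = N·μ, so 2009·x̄_C = 24877·116.64 − (2393·114.82 + 10711·112.67 + 9764·119.07).
= 2901653.28 − 2644172.11 = 257481.17.
x̄_C = 257481.17 / 2009 = 128.1638... → 128.16.

128.16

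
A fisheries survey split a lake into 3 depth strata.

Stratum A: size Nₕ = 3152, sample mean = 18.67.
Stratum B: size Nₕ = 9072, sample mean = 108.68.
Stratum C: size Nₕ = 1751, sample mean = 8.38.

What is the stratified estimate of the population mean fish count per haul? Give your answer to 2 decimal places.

75.81

N = 3152 + 9072 + 1751 = 13975.
Weight each subgroup mean by Nₕ/N and sum.
Σ Nₕx̄ₕ = 3152·18.67 + 9072·108.68 + 1751·8.38 = 58847.84 + 985944.96 + 14673.38 = 1059466.18.
Divide by N: 1059466.18 / 13975 = 75.8115... → 75.81.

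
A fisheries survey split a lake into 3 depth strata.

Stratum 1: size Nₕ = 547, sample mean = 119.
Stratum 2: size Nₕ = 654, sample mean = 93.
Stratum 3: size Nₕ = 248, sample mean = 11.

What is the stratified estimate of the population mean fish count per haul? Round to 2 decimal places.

88.78

x̄_st = (Σ Nₕx̄ₕ) / (Σ Nₕ) = (547·119 + 654·93 + 248·11) / 1449
= 128643 / 1449 = 88.7805... → 88.78.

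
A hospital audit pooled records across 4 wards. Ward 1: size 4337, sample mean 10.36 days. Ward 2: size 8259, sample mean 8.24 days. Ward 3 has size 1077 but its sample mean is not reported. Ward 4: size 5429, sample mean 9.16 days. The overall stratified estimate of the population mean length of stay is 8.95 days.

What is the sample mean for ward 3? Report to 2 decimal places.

Σ Nₕx̄ₕ = N·μ, so 1077·x̄_3 = 19102·8.95 − (4337·10.36 + 8259·8.24 + 5429·9.16).
= 170962.9 − 162715.12 = 8247.78.
x̄_3 = 8247.78 / 1077 = 7.6581... → 7.66.

7.66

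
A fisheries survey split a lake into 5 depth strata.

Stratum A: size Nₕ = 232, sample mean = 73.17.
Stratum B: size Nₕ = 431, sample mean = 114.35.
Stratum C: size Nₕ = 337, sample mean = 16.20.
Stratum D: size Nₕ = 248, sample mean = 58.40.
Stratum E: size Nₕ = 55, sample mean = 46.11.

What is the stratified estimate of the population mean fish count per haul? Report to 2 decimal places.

N = 232 + 431 + 337 + 248 + 55 = 1303.
The stratified mean weights each stratum mean by its population share Nₕ/N.
Σ Nₕx̄ₕ = 232·73.17 + 431·114.35 + 337·16.20 + 248·58.40 + 55·46.11 = 16975.44 + 49284.85 + 5459.4 + 14483.2 + 2536.05 = 88738.94.
Divide by N: 88738.94 / 1303 = 68.1036... → 68.10.

68.10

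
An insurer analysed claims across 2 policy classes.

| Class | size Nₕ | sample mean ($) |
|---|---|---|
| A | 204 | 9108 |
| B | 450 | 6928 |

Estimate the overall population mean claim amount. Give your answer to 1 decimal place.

7608.0

N = 654; weights Wₕ = Nₕ/N = (0.3119, 0.6881).
x̄_st = Σ Wₕ·x̄ₕ = 0.3119·9108 + 0.6881·6928 ≈ 7608
→ 7608.0.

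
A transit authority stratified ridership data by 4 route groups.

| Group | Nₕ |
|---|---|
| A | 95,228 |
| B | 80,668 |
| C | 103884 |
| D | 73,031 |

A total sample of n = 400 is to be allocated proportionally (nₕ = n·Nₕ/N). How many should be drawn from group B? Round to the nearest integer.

Share of group B = 80668/352811 = 0.22864.
Allocate 400 × 0.22864 = 91.457... → 91.

91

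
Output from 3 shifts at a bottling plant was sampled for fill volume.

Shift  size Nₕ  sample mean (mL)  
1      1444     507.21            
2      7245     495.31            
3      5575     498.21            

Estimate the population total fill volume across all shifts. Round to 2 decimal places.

7098452.94

1: 1444·507.21 = 732411.24
2: 7245·495.31 = 3588520.95
3: 5575·498.21 = 2777520.75
τ̂ = Σ Nₕx̄ₕ = 7098452.94.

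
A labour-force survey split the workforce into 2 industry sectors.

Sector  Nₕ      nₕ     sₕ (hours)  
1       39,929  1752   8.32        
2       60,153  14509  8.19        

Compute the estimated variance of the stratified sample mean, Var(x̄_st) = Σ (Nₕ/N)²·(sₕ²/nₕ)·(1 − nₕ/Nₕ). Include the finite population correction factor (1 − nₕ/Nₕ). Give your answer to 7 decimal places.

N = 100082; Wₕ = Nₕ/N.
sector 1: (39929/100082)²·8.32²/1752·(1 − 1752/39929) = 0.0060129948
sector 2: (60153/100082)²·8.19²/14509·(1 − 14509/60153) = 0.0012672414
Sum = 0.0072802363 → 0.0072802.

0.0072802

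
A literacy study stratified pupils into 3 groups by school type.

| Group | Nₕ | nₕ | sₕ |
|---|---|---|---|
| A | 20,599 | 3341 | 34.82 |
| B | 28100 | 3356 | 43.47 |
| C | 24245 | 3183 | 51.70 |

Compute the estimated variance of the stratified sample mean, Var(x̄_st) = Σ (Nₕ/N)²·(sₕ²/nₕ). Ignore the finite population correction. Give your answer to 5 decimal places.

N = 72944. Term for each stratum: Wₕ²sₕ²/nₕ.
Var(x̄_st) = 0.02893971 + 0.08355854 + 0.09277045 = 0.20526870 → 0.20527.

0.20527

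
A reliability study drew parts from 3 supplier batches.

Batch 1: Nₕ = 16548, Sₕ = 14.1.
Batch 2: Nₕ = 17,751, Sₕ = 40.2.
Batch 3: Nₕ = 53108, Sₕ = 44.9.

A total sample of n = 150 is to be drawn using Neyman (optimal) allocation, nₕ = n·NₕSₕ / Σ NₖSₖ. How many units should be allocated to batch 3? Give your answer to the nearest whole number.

Σ NₕSₕ = 16548·14.1 + 17751·40.2 + 53108·44.9 = 3331466.2.
Share for 3: 2384549.2/3331466.2 = 0.71577.
n_3 = 150 × 0.71577 = 107.365... → 107.

107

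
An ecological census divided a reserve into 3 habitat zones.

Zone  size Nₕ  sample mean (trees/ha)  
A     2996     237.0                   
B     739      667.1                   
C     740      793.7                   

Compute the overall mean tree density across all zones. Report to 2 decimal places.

400.08

x̄_st = (Σ Nₕx̄ₕ) / (Σ Nₕ) = (2996·237.0 + 739·667.1 + 740·793.7) / 4475
= 1790376.9 / 4475 = 400.0842... → 400.08.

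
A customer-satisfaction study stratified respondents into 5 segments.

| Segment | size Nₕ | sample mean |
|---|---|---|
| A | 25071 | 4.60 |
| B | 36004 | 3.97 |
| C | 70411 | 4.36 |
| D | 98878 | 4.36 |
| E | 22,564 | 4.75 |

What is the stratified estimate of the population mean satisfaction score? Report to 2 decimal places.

4.36

N = 25071 + 36004 + 70411 + 98878 + 22564 = 252928.
Weight each subgroup mean by Nₕ/N and sum.
Σ Nₕx̄ₕ = 25071·4.60 + 36004·3.97 + 70411·4.36 + 98878·4.36 + 22564·4.75 = 115326.6 + 142935.88 + 306991.96 + 431108.08 + 107179 = 1103541.52.
Divide by N: 1103541.52 / 252928 = 4.3631... → 4.36.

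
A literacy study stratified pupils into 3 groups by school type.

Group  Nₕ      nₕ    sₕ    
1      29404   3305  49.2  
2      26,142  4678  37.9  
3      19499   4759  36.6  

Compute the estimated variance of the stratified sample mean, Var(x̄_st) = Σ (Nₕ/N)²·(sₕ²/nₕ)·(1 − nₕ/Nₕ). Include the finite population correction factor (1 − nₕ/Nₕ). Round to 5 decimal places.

0.14476

N = 75045; Wₕ = Nₕ/N.
group 1: (29404/75045)²·49.2²/3305·(1 − 3305/29404) = 0.09980344
group 2: (26142/75045)²·37.9²/4678·(1 − 4678/26142) = 0.03059315
group 3: (19499/75045)²·36.6²/4759·(1 − 4759/19499) = 0.01436524
Sum = 0.14476182 → 0.14476.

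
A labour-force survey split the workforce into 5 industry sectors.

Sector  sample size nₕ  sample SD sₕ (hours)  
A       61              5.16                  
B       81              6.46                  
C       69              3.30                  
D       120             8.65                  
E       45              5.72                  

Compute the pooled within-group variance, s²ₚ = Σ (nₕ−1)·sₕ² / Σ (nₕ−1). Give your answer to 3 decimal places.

Degrees of freedom: 60 + 80 + 68 + 119 + 44 = 371.
Σ(nₕ−1)sₕ² = 60·26.6256 + 80·41.7316 + 68·10.89 + 119·74.8225 + 44·32.7184 = 16020.0711.
s²ₚ = 16020.0711 / 371 = 43.18078... → 43.181.

43.181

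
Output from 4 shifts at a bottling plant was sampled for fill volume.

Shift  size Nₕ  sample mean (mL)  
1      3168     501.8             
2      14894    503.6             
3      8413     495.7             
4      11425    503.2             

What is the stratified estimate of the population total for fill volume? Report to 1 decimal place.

1: 3168·501.8 = 1589702.4
2: 14894·503.6 = 7500618.4
3: 8413·495.7 = 4170324.1
4: 11425·503.2 = 5749060
τ̂ = Σ Nₕx̄ₕ = 19009704.9.

19009704.9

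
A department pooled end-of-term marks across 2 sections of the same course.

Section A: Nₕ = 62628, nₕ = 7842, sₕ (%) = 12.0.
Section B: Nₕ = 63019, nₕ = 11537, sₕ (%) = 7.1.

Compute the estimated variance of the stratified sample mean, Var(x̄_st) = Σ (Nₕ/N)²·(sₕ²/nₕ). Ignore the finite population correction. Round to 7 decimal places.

0.0056613

N = 125647. Term for each stratum: Wₕ²sₕ²/nₕ.
Var(x̄_st) = 0.0045621388 + 0.0010991642 = 0.0056613030 → 0.0056613.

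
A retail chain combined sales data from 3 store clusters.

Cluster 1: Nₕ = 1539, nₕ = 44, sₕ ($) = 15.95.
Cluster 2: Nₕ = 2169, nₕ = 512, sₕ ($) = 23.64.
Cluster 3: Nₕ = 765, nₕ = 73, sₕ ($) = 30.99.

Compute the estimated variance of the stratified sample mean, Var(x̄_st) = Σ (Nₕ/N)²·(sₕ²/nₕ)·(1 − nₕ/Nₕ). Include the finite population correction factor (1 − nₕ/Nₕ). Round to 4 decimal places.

N = 4473. Term for each stratum: Wₕ²sₕ²/nₕ·(1−nₕ/Nₕ).
Var(x̄_st) = 0.6648914 + 0.1960691 + 0.3480888 = 1.2090493 → 1.2090.

1.2090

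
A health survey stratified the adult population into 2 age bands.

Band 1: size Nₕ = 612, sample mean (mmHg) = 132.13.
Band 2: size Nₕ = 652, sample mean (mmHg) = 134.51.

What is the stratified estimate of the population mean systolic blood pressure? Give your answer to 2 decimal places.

133.36

N = 1264; weights Wₕ = Nₕ/N = (0.4842, 0.5158).
x̄_st = Σ Wₕ·x̄ₕ = 0.4842·132.13 + 0.5158·134.51 ≈ 133.3577...
→ 133.36.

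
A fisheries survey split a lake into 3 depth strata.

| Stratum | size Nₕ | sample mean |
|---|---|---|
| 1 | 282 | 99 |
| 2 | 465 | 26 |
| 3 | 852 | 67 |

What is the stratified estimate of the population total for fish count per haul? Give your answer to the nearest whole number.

97092

Estimate total by summing Nₕ·x̄ₕ over strata.
282·99 + 465·26 + 852·67 = 27918 + 12090 + 57084 = 97092.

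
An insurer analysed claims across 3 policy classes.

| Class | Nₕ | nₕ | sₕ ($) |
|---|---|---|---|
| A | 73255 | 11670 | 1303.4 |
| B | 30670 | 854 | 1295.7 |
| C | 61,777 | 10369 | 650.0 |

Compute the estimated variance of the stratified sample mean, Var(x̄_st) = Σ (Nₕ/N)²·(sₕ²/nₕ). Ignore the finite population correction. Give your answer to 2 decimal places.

101.46

N = 165702; Wₕ = Nₕ/N.
class A: (73255/165702)²·1303.4²/11670 = 28.45140
class B: (30670/165702)²·1295.7²/854 = 67.34775
class C: (61777/165702)²·650.0²/10369 = 5.66354
Sum = 101.46269 → 101.46.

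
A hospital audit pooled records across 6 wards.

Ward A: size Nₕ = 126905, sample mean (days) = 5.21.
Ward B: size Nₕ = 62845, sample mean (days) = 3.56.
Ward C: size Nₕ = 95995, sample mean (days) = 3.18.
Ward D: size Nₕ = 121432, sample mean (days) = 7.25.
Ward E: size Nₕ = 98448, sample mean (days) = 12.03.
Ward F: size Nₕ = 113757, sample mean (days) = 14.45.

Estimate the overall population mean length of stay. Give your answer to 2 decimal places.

x̄_st = (Σ Nₕx̄ₕ) / (Σ Nₕ) = (126905·5.21 + 62845·3.56 + 95995·3.18 + 121432·7.25 + 98448·12.03 + 113757·14.45) / 619382
= 4898667.44 / 619382 = 7.9090... → 7.91.

7.91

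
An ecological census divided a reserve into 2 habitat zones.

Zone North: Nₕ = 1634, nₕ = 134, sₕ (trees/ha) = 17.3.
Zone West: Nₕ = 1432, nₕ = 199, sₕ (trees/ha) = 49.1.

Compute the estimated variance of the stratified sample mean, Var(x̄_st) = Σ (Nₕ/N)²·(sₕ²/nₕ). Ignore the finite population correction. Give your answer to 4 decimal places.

3.2771

N = 3066; Wₕ = Nₕ/N.
zone North: (1634/3066)²·17.3²/134 = 0.6343767
zone West: (1432/3066)²·49.1²/199 = 2.6427230
Sum = 3.2770997 → 3.2771.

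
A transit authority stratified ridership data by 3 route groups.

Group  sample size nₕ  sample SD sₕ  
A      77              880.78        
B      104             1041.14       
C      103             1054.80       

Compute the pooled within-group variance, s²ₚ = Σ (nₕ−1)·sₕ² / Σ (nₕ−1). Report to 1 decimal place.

A: (77−1)·880.78² = 76·775773.4084 = 58958779.0384
B: (104−1)·1041.14² = 103·1083972.4996 = 111649167.4588
C: (103−1)·1054.80² = 102·1112603.04 = 113485510.08
Numerator = 284093456.5772; denominator = Σ(nₕ−1) = 281.
s²ₚ = 284093456.5772/281 = 1011008.742... → 1011008.7.

1011008.7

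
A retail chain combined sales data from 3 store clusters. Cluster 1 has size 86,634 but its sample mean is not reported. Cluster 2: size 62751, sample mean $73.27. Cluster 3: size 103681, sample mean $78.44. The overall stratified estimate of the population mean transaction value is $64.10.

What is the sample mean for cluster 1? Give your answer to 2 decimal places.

40.30

Σ Nₕx̄ₕ = N·μ, so 86634·x̄_1 = 253066·64.10 − (62751·73.27 + 103681·78.44).
= 16221530.6 − 12730503.41 = 3491027.19.
x̄_1 = 3491027.19 / 86634 = 40.2963... → 40.30.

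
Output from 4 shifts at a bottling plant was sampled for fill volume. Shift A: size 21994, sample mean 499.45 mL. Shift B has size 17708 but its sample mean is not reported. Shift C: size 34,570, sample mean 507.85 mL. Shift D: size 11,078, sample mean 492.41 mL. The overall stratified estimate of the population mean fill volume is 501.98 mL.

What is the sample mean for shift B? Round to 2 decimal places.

499.65

Σ Nₕx̄ₕ = N·μ, so 17708·x̄_B = 85350·501.98 − (21994·499.45 + 34570·507.85 + 11078·492.41).
= 42843993 − 33996195.78 = 8847797.22.
x̄_B = 8847797.22 / 17708 = 499.6497... → 499.65.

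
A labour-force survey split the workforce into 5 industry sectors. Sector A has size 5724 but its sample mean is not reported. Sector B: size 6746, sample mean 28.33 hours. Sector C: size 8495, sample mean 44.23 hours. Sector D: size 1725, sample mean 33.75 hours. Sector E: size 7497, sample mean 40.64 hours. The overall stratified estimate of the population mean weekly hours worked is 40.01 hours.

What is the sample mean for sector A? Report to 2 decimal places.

N = 5724 + 6746 + 8495 + 1725 + 7497 = 30187.
Overall total = μ·N = 40.01·30187 = 1207781.87.
Subtract the known strata: 6746·28.33 + 8495·44.23 + 1725·33.75 + 7497·40.64 = 929744.86.
Remaining total for sector A: 1207781.87 − 929744.86 = 278037.01.
Divide by its size: 278037.01 / 5724 = 48.5739... → 48.57.

48.57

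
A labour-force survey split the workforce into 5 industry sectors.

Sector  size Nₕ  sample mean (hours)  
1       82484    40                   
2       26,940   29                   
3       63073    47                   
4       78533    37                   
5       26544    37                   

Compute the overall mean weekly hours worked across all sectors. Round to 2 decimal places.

N = 82484 + 26940 + 63073 + 78533 + 26544 = 277574.
The stratified mean weights each stratum mean by its population share Nₕ/N.
Σ Nₕx̄ₕ = 82484·40 + 26940·29 + 63073·47 + 78533·37 + 26544·37 = 3299360 + 781260 + 2964431 + 2905721 + 982128 = 10932900.
Divide by N: 10932900 / 277574 = 39.3873... → 39.39.

39.39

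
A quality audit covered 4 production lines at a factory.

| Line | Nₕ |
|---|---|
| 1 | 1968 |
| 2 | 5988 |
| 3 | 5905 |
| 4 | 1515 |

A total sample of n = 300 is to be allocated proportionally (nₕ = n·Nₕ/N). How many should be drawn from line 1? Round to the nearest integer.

38

N = 1968 + 5988 + 5905 + 1515 = 15376.
n_1 = 300·1968/15376 = 38.398... → 38.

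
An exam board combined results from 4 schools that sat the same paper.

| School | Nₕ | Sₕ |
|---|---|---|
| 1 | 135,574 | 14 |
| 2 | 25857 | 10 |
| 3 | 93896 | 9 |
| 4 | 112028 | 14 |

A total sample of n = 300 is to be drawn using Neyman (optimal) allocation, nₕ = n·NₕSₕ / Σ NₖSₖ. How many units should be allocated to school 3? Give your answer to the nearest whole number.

1: NₕSₕ = 135574·14 = 1898036
2: NₕSₕ = 25857·10 = 258570
3: NₕSₕ = 93896·9 = 845064
4: NₕSₕ = 112028·14 = 1568392
Σ NₕSₕ = 4570062.
n_3 = 300·845064/4570062 = 55.474... → 55.

55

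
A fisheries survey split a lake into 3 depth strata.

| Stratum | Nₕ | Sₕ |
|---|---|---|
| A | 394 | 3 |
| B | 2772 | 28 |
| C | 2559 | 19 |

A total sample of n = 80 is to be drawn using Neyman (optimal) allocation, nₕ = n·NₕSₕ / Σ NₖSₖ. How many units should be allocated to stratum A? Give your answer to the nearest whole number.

1

A: NₕSₕ = 394·3 = 1182
B: NₕSₕ = 2772·28 = 77616
C: NₕSₕ = 2559·19 = 48621
Σ NₕSₕ = 127419.
n_A = 80·1182/127419 = 0.742... → 1.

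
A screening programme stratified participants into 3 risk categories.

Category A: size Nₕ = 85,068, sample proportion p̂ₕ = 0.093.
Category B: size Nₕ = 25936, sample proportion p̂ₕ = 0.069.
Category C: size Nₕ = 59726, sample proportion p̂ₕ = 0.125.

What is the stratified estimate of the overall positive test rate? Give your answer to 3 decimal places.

N = 85068 + 25936 + 59726 = 170730.
Overall proportion = Σ (Nₕ/N)·p̂ₕ.
Σ Nₕp̂ₕ = 7911.324 + 1789.584 + 7465.75 = 17166.658.
17166.658 / 170730 = 0.10055... → 0.101.

0.101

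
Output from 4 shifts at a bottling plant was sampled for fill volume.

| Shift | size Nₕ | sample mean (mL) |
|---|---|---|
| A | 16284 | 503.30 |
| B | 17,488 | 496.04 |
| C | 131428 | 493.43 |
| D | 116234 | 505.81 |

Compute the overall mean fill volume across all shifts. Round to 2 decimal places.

499.28

x̄_st = (Σ Nₕx̄ₕ) / (Σ Nₕ) = (16284·503.30 + 17488·496.04 + 131428·493.43 + 116234·505.81) / 281434
= 140513322.3 / 281434 = 499.2763... → 499.28.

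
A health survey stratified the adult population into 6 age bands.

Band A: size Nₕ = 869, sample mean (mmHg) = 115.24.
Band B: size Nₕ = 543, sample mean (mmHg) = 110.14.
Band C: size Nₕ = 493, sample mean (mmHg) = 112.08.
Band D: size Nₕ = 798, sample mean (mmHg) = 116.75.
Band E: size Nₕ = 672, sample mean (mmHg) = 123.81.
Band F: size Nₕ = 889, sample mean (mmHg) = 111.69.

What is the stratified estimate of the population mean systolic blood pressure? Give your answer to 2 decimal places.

115.12

N = 4264; weights Wₕ = Nₕ/N = (0.2038, 0.1273, 0.1156, 0.1871, 0.1576, 0.2085).
x̄_st = Σ Wₕ·x̄ₕ = 0.2038·115.24 + 0.1273·110.14 + 0.1156·112.08 + 0.1871·116.75 + 0.1576·123.81 + 0.2085·111.69 ≈ 115.1183...
→ 115.12.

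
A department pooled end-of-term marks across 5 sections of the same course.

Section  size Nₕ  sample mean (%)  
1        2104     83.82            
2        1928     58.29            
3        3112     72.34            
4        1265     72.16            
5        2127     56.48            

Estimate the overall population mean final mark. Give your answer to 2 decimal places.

68.84

N = 10536; weights Wₕ = Nₕ/N = (0.1997, 0.1830, 0.2954, 0.1201, 0.2019).
x̄_st = Σ Wₕ·x̄ₕ = 0.1997·83.82 + 0.1830·58.29 + 0.2954·72.34 + 0.1201·72.16 + 0.2019·56.48 ≈ 68.8381...
→ 68.84.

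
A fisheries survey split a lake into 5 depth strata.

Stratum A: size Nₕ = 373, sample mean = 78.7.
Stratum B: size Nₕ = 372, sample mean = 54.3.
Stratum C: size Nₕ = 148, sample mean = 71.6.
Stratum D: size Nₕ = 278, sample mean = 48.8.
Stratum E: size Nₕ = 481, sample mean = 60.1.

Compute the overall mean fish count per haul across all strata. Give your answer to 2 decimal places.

x̄_st = (Σ Nₕx̄ₕ) / (Σ Nₕ) = (373·78.7 + 372·54.3 + 148·71.6 + 278·48.8 + 481·60.1) / 1652
= 102626 / 1652 = 62.1223... → 62.12.

62.12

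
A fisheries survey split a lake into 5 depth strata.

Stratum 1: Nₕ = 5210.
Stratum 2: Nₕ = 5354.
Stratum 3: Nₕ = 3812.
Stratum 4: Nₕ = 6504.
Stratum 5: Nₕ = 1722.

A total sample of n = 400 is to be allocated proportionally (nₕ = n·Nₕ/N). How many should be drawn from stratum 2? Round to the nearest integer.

95

N = 5210 + 5354 + 3812 + 6504 + 1722 = 22602.
n_2 = 400·5354/22602 = 94.753... → 95.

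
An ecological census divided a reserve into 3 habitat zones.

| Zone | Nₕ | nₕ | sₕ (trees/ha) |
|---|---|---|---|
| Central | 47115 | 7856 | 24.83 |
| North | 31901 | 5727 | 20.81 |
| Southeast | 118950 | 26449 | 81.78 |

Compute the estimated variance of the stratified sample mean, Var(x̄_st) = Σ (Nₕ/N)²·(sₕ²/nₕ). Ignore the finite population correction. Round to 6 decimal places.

N = 197966; Wₕ = Nₕ/N.
zone Central: (47115/197966)²·24.83²/7856 = 0.004445178
zone North: (31901/197966)²·20.81²/5727 = 0.001963561
zone Southeast: (118950/197966)²·81.78²/26449 = 0.091291981
Sum = 0.097700720 → 0.097701.

0.097701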